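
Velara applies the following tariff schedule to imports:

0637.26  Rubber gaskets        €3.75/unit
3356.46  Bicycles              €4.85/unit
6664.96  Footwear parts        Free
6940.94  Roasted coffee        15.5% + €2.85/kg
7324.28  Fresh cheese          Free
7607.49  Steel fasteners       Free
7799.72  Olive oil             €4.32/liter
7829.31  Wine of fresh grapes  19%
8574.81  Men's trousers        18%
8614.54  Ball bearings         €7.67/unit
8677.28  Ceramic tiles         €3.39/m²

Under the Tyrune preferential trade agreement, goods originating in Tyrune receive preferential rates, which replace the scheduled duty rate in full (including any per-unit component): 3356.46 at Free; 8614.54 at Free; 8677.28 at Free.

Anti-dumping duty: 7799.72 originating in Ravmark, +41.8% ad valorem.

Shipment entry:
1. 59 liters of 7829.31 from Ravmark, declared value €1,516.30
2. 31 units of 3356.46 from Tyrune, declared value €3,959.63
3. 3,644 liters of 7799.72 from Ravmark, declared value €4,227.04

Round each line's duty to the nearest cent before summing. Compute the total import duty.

Line 1 (7829.31, Ravmark, 59 liters, €1,516.30):
Base rate for 7829.31 is 19%.
Duty = €1,516.30 × 19% = €288.10.
Line 2 (3356.46, Tyrune, 31 units, €3,959.63):
Base rate for 3356.46 is €4.85/unit.
Origin Tyrune qualifies under the Velara–Tyrune agreement and 3356.46 is covered: preferential rate Free applies instead.
Duty = €3,959.63 × 0% = €0.00.
Line 3 (7799.72, Ravmark, 3,644 liters, €4,227.04):
Base rate for 7799.72 is €4.32/liter.
Additional duty on 7799.72 from Ravmark: +41.8% ad valorem. Applied ad valorem rate = 41.8%.
Duty = €4,227.04 × 41.8% + 3,644 × €4.32 = €17,508.98.
Total = €288.10 + €0.00 + €17,508.98 = €17,797.08.

€17,797.08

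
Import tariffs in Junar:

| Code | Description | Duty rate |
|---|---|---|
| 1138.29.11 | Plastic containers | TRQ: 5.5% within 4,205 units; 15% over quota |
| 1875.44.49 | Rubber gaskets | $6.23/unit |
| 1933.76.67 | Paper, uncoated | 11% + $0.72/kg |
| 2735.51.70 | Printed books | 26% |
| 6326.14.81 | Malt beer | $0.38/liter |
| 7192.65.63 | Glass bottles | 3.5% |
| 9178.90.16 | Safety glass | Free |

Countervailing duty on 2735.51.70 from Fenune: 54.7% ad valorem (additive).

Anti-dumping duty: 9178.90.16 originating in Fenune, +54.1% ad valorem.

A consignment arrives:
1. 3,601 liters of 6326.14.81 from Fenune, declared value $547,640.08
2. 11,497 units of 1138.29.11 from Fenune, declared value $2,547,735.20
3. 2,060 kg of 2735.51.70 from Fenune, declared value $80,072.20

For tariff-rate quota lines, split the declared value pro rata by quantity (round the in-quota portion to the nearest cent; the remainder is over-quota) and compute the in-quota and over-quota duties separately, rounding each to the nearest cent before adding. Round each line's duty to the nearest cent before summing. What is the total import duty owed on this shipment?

$359,623.27

Line 1 (6326.14.81, Fenune, 3,601 liters, $547,640.08):
Base rate for 6326.14.81 is $0.38/liter.
Duty = 3,601 × $0.38 = $1,368.38.
Line 2 (1138.29.11, Fenune, 11,497 units, $2,547,735.20):
Code 1138.29.11 is under a tariff-rate quota (threshold 4,205 units). In-quota: 4,205 units at 5.5%; over-quota: 7,292 units at 15%.
Pro-rata value split: in-quota = $2,547,735.20 × 4,205/11,497 = $931,828.00; over-quota = $2,547,735.20 − $931,828.00 = $1,615,907.20.
In-quota duty = $931,828.00 × 5.5% = $51,250.54. Over-quota duty = $1,615,907.20 × 15% = $242,386.08.
Line duty = $51,250.54 + $242,386.08 = $293,636.62.
Line 3 (2735.51.70, Fenune, 2,060 kg, $80,072.20):
Base rate for 2735.51.70 is 26%.
Additional duty on 2735.51.70 from Fenune: +54.7%. Applied ad valorem rate: 26% + 54.7% = 80.7%.
Duty = $80,072.20 × 80.7% = $64,618.27.
Total = $1,368.38 + $293,636.62 + $64,618.27 = $359,623.27.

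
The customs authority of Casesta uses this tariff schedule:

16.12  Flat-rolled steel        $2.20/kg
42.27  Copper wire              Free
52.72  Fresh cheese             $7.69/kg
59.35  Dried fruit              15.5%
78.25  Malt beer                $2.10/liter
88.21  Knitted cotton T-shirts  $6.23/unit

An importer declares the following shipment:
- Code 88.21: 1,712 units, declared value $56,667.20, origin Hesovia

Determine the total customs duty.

$10,665.76

Line 1 (88.21, Hesovia, 1,712 units, $56,667.20):
Base rate for 88.21 is $6.23/unit.
Duty = 1,712 × $6.23 = $10,665.76.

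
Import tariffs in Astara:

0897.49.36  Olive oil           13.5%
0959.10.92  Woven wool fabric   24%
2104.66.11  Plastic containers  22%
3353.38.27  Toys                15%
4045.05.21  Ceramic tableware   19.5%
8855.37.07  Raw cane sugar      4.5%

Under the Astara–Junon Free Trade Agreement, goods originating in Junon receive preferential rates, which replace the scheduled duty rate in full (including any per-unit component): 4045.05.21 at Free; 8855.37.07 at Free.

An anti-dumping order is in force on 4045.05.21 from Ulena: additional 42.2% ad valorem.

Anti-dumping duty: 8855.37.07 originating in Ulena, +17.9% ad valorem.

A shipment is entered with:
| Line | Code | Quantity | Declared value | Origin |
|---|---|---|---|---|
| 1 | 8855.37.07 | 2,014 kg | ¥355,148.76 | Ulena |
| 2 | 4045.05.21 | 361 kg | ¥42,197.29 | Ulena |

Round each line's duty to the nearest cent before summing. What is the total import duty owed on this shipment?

¥105,589.05

Line 1 (8855.37.07, Ulena, 2,014 kg, ¥355,148.76):
Base rate for 8855.37.07 is 4.5%.
8855.37.07 has an FTA preferential rate, but origin Ulena is not Junon; base rate stands.
Additional duty on 8855.37.07 from Ulena: +17.9%. Applied ad valorem rate: 4.5% + 17.9% = 22.4%.
Duty = ¥355,148.76 × 22.4% = ¥79,553.32.
Line 2 (4045.05.21, Ulena, 361 kg, ¥42,197.29):
Base rate for 4045.05.21 is 19.5%.
4045.05.21 has an FTA preferential rate, but origin Ulena is not Junon; base rate stands.
Additional duty on 4045.05.21 from Ulena: +42.2%. Applied ad valorem rate: 19.5% + 42.2% = 61.7%.
Duty = ¥42,197.29 × 61.7% = ¥26,035.73.
Total = ¥79,553.32 + ¥26,035.73 = ¥105,589.05.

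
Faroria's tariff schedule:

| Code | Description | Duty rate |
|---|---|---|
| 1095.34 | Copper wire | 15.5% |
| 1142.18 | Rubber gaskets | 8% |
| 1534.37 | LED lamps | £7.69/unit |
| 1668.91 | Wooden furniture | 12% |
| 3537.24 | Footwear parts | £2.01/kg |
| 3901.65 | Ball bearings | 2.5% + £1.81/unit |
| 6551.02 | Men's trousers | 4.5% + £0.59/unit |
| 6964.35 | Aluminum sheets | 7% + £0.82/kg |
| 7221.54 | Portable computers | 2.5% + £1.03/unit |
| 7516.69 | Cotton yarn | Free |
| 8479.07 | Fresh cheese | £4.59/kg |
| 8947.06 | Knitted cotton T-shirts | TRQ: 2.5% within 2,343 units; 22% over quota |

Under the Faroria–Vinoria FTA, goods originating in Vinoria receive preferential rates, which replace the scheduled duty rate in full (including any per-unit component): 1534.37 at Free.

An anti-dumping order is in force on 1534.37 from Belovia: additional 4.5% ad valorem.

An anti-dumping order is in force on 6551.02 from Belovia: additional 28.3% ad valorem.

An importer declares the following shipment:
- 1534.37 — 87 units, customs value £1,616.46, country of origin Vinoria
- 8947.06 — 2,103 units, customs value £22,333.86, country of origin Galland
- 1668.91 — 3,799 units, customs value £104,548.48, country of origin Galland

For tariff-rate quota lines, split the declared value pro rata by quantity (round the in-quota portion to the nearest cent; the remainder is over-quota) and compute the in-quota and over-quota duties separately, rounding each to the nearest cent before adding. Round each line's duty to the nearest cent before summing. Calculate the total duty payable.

Line 1 (1534.37, Vinoria, 87 units, £1,616.46):
Base rate for 1534.37 is £7.69/unit.
Origin Vinoria qualifies under the Faroria–Vinoria agreement and 1534.37 is covered: preferential rate Free applies instead.
The additional-duty order on 1534.37 targets Belovia, not Vinoria; it does not apply.
Duty = £1,616.46 × 0% = £0.00.
Line 2 (8947.06, Galland, 2,103 units, £22,333.86):
Code 8947.06 is under a tariff-rate quota (threshold 2,343 units). Quantity 2,103 units is within the quota, so the in-quota rate 2.5% applies to the full value.
Duty = £22,333.86 × 2.5% = £558.35.
Line 3 (1668.91, Galland, 3,799 units, £104,548.48):
Base rate for 1668.91 is 12%.
Duty = £104,548.48 × 12% = £12,545.82.
Total = £0.00 + £558.35 + £12,545.82 = £13,104.17.

£13,104.17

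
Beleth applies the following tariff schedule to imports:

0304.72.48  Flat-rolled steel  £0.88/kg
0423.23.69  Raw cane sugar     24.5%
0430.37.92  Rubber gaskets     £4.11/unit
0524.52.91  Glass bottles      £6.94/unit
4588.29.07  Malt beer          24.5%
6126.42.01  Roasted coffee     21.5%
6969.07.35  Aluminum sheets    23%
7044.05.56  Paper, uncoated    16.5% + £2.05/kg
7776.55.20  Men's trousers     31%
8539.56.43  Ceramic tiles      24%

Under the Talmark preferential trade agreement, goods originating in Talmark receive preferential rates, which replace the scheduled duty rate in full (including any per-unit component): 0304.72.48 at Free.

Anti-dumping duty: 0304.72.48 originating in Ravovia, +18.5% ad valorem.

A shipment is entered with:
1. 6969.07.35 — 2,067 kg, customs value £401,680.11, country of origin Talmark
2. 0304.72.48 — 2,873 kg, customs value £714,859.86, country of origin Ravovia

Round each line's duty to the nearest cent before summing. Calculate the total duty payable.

£227,163.74

Line 1 (6969.07.35, Talmark, 2,067 kg, £401,680.11):
Base rate for 6969.07.35 is 23%.
Origin Talmark is the FTA partner but 6969.07.35 is not on the preference list; base rate stands.
Duty = £401,680.11 × 23% = £92,386.43.
Line 2 (0304.72.48, Ravovia, 2,873 kg, £714,859.86):
Base rate for 0304.72.48 is £0.88/kg.
0304.72.48 has an FTA preferential rate, but origin Ravovia is not Talmark; base rate stands.
Additional duty on 0304.72.48 from Ravovia: +18.5% ad valorem. Applied ad valorem rate = 18.5%.
Duty = £714,859.86 × 18.5% + 2,873 × £0.88 = £134,777.31.
Total = £92,386.43 + £134,777.31 = £227,163.74.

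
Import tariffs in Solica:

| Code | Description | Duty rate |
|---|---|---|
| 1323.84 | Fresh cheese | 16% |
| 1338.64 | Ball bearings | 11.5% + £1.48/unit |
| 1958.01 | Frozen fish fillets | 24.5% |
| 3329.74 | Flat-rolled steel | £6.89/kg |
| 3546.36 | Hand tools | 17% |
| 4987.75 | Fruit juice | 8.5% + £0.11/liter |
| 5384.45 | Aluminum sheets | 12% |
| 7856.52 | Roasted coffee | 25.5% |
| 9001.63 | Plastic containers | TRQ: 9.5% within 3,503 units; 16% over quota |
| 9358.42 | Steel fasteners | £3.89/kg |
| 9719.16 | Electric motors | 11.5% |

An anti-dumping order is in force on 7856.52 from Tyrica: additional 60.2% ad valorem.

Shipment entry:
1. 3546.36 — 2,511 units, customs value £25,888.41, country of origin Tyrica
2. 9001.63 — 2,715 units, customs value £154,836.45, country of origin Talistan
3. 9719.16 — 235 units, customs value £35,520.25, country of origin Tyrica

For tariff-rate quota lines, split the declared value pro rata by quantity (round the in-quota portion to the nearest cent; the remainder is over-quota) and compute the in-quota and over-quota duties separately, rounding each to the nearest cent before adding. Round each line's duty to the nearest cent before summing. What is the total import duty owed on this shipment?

£23,195.32

Line 1 (3546.36, Tyrica, 2,511 units, £25,888.41):
Base rate for 3546.36 is 17%.
Duty = £25,888.41 × 17% = £4,401.03.
Line 2 (9001.63, Talistan, 2,715 units, £154,836.45):
Code 9001.63 is under a tariff-rate quota (threshold 3,503 units). Quantity 2,715 units is within the quota, so the in-quota rate 9.5% applies to the full value.
Duty = £154,836.45 × 9.5% = £14,709.46.
Line 3 (9719.16, Tyrica, 235 units, £35,520.25):
Base rate for 9719.16 is 11.5%.
Duty = £35,520.25 × 11.5% = £4,084.83.
Total = £4,401.03 + £14,709.46 + £4,084.83 = £23,195.32.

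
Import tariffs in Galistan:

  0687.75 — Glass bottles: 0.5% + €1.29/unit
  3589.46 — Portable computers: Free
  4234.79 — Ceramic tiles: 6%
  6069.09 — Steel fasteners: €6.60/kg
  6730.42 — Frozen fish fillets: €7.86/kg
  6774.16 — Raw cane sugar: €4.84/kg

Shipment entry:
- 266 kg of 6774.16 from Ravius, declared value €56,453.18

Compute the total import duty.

€1,287.44

Line 1 (6774.16, Ravius, 266 kg, €56,453.18):
Base rate for 6774.16 is €4.84/kg.
Duty = 266 × €4.84 = €1,287.44.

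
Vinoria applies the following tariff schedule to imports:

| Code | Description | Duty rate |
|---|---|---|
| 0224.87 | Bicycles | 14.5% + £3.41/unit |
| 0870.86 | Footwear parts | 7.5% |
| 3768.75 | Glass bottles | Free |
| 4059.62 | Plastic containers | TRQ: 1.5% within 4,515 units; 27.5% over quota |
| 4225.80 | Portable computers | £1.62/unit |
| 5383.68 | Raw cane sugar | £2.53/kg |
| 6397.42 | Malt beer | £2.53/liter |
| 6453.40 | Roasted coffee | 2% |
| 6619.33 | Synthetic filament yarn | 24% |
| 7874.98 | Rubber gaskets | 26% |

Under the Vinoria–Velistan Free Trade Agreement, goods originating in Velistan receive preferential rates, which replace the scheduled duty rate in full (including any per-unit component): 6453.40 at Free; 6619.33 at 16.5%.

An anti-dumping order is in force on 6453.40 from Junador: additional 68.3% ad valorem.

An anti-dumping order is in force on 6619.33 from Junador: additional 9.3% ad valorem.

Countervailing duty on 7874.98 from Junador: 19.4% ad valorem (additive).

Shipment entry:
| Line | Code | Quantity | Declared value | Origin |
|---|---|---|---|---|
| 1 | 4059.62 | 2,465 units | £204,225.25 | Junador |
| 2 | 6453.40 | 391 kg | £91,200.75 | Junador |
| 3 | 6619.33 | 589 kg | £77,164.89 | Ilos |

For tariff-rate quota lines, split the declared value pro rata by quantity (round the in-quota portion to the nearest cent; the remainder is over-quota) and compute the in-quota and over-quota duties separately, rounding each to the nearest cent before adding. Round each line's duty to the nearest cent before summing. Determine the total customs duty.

Line 1 (4059.62, Junador, 2,465 units, £204,225.25):
Code 4059.62 is under a tariff-rate quota (threshold 4,515 units). Quantity 2,465 units is within the quota, so the in-quota rate 1.5% applies to the full value.
Duty = £204,225.25 × 1.5% = £3,063.38.
Line 2 (6453.40, Junador, 391 kg, £91,200.75):
Base rate for 6453.40 is 2%.
6453.40 has an FTA preferential rate, but origin Junador is not Velistan; base rate stands.
Additional duty on 6453.40 from Junador: +68.3%. Applied ad valorem rate: 2% + 68.3% = 70.3%.
Duty = £91,200.75 × 70.3% = £64,114.13.
Line 3 (6619.33, Ilos, 589 kg, £77,164.89):
Base rate for 6619.33 is 24%.
6619.33 has an FTA preferential rate, but origin Ilos is not Velistan; base rate stands.
The additional-duty order on 6619.33 targets Junador, not Ilos; it does not apply.
Duty = £77,164.89 × 24% = £18,519.57.
Total = £3,063.38 + £64,114.13 + £18,519.57 = £85,697.08.

£85,697.08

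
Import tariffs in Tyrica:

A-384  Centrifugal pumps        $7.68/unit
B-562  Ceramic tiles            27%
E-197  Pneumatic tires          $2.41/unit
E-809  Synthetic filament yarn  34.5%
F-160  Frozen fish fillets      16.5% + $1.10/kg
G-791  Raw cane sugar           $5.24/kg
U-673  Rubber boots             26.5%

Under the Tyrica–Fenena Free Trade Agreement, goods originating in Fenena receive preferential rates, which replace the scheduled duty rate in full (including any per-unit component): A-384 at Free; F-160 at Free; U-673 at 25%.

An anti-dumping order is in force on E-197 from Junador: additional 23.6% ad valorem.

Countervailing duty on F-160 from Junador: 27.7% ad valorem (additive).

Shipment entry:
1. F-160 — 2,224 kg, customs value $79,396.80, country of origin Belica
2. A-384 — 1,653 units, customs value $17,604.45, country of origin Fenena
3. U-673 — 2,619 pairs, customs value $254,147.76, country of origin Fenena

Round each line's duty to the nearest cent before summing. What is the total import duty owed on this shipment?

$79,083.81

Line 1 (F-160, Belica, 2,224 kg, $79,396.80):
Base rate for F-160 is 16.5% + $1.10/kg.
F-160 has an FTA preferential rate, but origin Belica is not Fenena; base rate stands.
The additional-duty order on F-160 targets Junador, not Belica; it does not apply.
Duty = $79,396.80 × 16.5% + 2,224 × $1.10 = $15,546.87.
Line 2 (A-384, Fenena, 1,653 units, $17,604.45):
Base rate for A-384 is $7.68/unit.
Origin Fenena qualifies under the Tyrica–Fenena agreement and A-384 is covered: preferential rate Free applies instead.
Duty = $17,604.45 × 0% = $0.00.
Line 3 (U-673, Fenena, 2,619 pairs, $254,147.76):
Base rate for U-673 is 26.5%.
Origin Fenena qualifies under the Tyrica–Fenena agreement and U-673 is covered: preferential rate 25% applies instead.
Duty = $254,147.76 × 25% = $63,536.94.
Total = $15,546.87 + $0.00 + $63,536.94 = $79,083.81.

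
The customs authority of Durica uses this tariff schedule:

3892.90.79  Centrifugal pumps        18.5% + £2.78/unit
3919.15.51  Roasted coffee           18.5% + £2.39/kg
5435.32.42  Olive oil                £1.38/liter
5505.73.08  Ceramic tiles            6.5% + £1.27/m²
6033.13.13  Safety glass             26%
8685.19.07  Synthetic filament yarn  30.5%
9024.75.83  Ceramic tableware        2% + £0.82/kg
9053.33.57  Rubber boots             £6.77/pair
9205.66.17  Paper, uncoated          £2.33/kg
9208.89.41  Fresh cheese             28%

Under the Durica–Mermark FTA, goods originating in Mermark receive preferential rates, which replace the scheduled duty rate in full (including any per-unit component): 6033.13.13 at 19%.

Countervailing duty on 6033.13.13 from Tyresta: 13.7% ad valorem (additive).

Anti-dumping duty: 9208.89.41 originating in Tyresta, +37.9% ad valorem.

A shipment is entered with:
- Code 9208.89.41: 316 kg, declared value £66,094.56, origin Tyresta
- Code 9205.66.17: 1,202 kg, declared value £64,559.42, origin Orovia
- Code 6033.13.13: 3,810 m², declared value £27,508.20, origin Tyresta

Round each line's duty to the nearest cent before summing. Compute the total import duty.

£57,277.74

Line 1 (9208.89.41, Tyresta, 316 kg, £66,094.56):
Base rate for 9208.89.41 is 28%.
Additional duty on 9208.89.41 from Tyresta: +37.9%. Applied ad valorem rate: 28% + 37.9% = 65.9%.
Duty = £66,094.56 × 65.9% = £43,556.32.
Line 2 (9205.66.17, Orovia, 1,202 kg, £64,559.42):
Base rate for 9205.66.17 is £2.33/kg.
Duty = 1,202 × £2.33 = £2,800.66.
Line 3 (6033.13.13, Tyresta, 3,810 m², £27,508.20):
Base rate for 6033.13.13 is 26%.
6033.13.13 has an FTA preferential rate, but origin Tyresta is not Mermark; base rate stands.
Additional duty on 6033.13.13 from Tyresta: +13.7%. Applied ad valorem rate: 26% + 13.7% = 39.7%.
Duty = £27,508.20 × 39.7% = £10,920.76.
Total = £43,556.32 + £2,800.66 + £10,920.76 = £57,277.74.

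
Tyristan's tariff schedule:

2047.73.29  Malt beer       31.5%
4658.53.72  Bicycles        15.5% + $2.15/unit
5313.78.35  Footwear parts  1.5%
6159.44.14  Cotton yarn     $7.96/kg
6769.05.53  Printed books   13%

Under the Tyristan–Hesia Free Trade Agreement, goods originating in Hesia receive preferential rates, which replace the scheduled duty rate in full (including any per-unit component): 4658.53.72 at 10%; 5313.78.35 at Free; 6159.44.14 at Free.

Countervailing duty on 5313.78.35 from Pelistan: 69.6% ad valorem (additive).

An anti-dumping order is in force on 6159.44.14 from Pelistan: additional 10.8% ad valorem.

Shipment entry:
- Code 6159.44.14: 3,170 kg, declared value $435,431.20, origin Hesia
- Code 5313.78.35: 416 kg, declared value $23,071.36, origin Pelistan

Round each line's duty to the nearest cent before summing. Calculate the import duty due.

Line 1 (6159.44.14, Hesia, 3,170 kg, $435,431.20):
Base rate for 6159.44.14 is $7.96/kg.
Origin Hesia qualifies under the Tyristan–Hesia agreement and 6159.44.14 is covered: preferential rate Free applies instead.
The additional-duty order on 6159.44.14 targets Pelistan, not Hesia; it does not apply.
Duty = $435,431.20 × 0% = $0.00.
Line 2 (5313.78.35, Pelistan, 416 kg, $23,071.36):
Base rate for 5313.78.35 is 1.5%.
5313.78.35 has an FTA preferential rate, but origin Pelistan is not Hesia; base rate stands.
Additional duty on 5313.78.35 from Pelistan: +69.6%. Applied ad valorem rate: 1.5% + 69.6% = 71.1%.
Duty = $23,071.36 × 71.1% = $16,403.74.
Total = $0.00 + $16,403.74 = $16,403.74.

$16,403.74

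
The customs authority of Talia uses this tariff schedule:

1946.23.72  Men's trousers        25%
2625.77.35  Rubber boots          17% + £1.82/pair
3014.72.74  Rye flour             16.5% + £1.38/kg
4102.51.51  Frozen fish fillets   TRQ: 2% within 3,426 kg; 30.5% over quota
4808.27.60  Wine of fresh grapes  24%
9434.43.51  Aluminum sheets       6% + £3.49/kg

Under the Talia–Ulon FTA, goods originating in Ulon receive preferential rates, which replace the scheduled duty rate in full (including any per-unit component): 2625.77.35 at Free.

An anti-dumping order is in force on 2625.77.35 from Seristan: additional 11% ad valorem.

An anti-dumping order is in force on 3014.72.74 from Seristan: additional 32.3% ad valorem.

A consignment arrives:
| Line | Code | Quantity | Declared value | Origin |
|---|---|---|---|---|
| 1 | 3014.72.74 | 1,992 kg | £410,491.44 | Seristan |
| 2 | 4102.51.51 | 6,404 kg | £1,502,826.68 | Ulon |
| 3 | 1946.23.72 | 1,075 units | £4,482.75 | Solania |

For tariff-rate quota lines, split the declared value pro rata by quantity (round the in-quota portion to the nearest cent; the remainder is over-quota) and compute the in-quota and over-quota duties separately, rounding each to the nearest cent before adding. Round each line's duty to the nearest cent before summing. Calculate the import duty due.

£433,417.47

Line 1 (3014.72.74, Seristan, 1,992 kg, £410,491.44):
Base rate for 3014.72.74 is 16.5% + £1.38/kg.
Additional duty on 3014.72.74 from Seristan: +32.3%. Applied ad valorem rate: 16.5% + 32.3% = 48.8%.
Duty = £410,491.44 × 48.8% + 1,992 × £1.38 = £203,068.78.
Line 2 (4102.51.51, Ulon, 6,404 kg, £1,502,826.68):
Code 4102.51.51 is under a tariff-rate quota (threshold 3,426 kg). In-quota: 3,426 kg at 2%; over-quota: 2,978 kg at 30.5%.
Pro-rata value split: in-quota = £1,502,826.68 × 3,426/6,404 = £803,979.42; over-quota = £1,502,826.68 − £803,979.42 = £698,847.26.
In-quota duty = £803,979.42 × 2% = £16,079.59. Over-quota duty = £698,847.26 × 30.5% = £213,148.41.
Line duty = £16,079.59 + £213,148.41 = £229,228.00.
Line 3 (1946.23.72, Solania, 1,075 units, £4,482.75):
Base rate for 1946.23.72 is 25%.
Duty = £4,482.75 × 25% = £1,120.69.
Total = £203,068.78 + £229,228.00 + £1,120.69 = £433,417.47.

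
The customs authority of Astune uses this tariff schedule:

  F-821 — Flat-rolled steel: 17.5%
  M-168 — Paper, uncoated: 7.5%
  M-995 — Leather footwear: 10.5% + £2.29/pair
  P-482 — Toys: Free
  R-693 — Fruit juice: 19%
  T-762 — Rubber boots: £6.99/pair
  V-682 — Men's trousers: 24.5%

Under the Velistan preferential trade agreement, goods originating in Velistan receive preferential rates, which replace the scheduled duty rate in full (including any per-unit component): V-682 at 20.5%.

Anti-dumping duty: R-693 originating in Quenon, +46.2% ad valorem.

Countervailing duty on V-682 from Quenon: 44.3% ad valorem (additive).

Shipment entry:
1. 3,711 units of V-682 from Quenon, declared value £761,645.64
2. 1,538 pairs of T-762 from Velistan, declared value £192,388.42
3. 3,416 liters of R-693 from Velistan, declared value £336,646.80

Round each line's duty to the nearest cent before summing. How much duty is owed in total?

Line 1 (V-682, Quenon, 3,711 units, £761,645.64):
Base rate for V-682 is 24.5%.
V-682 has an FTA preferential rate, but origin Quenon is not Velistan; base rate stands.
Additional duty on V-682 from Quenon: +44.3%. Applied ad valorem rate: 24.5% + 44.3% = 68.8%.
Duty = £761,645.64 × 68.8% = £524,012.20.
Line 2 (T-762, Velistan, 1,538 pairs, £192,388.42):
Base rate for T-762 is £6.99/pair.
Origin Velistan is the FTA partner but T-762 is not on the preference list; base rate stands.
Duty = 1,538 × £6.99 = £10,750.62.
Line 3 (R-693, Velistan, 3,416 liters, £336,646.80):
Base rate for R-693 is 19%.
Origin Velistan is the FTA partner but R-693 is not on the preference list; base rate stands.
The additional-duty order on R-693 targets Quenon, not Velistan; it does not apply.
Duty = £336,646.80 × 19% = £63,962.89.
Total = £524,012.20 + £10,750.62 + £63,962.89 = £598,725.71.

£598,725.71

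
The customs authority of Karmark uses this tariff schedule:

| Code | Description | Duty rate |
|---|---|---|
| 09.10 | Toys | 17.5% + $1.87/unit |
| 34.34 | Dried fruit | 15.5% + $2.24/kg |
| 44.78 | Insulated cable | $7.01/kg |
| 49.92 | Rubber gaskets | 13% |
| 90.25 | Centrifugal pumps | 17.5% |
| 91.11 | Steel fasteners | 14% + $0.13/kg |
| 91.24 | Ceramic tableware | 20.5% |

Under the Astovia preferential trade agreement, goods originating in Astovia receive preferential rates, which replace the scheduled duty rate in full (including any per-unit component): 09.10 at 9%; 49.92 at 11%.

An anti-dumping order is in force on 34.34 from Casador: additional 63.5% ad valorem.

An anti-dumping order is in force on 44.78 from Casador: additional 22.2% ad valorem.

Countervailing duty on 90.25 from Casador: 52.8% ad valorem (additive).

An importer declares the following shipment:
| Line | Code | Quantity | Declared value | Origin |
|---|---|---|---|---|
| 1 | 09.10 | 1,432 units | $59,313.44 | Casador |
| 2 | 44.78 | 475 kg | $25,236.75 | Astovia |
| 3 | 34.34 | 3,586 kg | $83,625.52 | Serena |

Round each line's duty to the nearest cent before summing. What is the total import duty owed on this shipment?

Line 1 (09.10, Casador, 1,432 units, $59,313.44):
Base rate for 09.10 is 17.5% + $1.87/unit.
09.10 has an FTA preferential rate, but origin Casador is not Astovia; base rate stands.
Duty = $59,313.44 × 17.5% + 1,432 × $1.87 = $13,057.69.
Line 2 (44.78, Astovia, 475 kg, $25,236.75):
Base rate for 44.78 is $7.01/kg.
Origin Astovia is the FTA partner but 44.78 is not on the preference list; base rate stands.
The additional-duty order on 44.78 targets Casador, not Astovia; it does not apply.
Duty = 475 × $7.01 = $3,329.75.
Line 3 (34.34, Serena, 3,586 kg, $83,625.52):
Base rate for 34.34 is 15.5% + $2.24/kg.
The additional-duty order on 34.34 targets Casador, not Serena; it does not apply.
Duty = $83,625.52 × 15.5% + 3,586 × $2.24 = $20,994.60.
Total = $13,057.69 + $3,329.75 + $20,994.60 = $37,382.04.

$37,382.04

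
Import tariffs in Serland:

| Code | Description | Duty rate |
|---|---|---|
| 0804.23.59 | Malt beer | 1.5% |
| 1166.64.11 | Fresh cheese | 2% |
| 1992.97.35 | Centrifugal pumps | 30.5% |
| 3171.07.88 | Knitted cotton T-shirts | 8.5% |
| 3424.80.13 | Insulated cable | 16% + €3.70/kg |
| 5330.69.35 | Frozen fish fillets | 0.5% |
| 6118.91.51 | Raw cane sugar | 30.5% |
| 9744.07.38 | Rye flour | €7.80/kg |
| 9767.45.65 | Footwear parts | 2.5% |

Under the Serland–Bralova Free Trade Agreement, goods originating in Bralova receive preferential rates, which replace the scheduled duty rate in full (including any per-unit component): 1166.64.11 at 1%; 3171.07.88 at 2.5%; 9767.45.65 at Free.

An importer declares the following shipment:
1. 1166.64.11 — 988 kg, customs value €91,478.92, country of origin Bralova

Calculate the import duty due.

Line 1 (1166.64.11, Bralova, 988 kg, €91,478.92):
Base rate for 1166.64.11 is 2%.
Origin Bralova qualifies under the Serland–Bralova agreement and 1166.64.11 is covered: preferential rate 1% applies instead.
Duty = €91,478.92 × 1% = €914.79.

€914.79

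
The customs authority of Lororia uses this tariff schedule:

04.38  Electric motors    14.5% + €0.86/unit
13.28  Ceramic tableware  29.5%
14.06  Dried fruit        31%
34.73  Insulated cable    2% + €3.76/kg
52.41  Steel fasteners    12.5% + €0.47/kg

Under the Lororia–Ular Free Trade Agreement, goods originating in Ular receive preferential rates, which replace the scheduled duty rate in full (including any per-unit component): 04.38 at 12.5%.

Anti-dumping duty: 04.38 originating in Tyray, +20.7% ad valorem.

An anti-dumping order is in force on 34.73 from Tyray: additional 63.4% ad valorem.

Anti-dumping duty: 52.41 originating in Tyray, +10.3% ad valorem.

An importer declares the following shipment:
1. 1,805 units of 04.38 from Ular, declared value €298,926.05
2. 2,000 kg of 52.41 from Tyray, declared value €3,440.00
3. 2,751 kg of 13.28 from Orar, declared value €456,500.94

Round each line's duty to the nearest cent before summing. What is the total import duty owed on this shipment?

Line 1 (04.38, Ular, 1,805 units, €298,926.05):
Base rate for 04.38 is 14.5% + €0.86/unit.
Origin Ular qualifies under the Lororia–Ular agreement and 04.38 is covered: preferential rate 12.5% applies instead.
The additional-duty order on 04.38 targets Tyray, not Ular; it does not apply.
Duty = €298,926.05 × 12.5% = €37,365.76.
Line 2 (52.41, Tyray, 2,000 kg, €3,440.00):
Base rate for 52.41 is 12.5% + €0.47/kg.
Additional duty on 52.41 from Tyray: +10.3%. Applied ad valorem rate: 12.5% + 10.3% = 22.8%.
Duty = €3,440.00 × 22.8% + 2,000 × €0.47 = €1,724.32.
Line 3 (13.28, Orar, 2,751 kg, €456,500.94):
Base rate for 13.28 is 29.5%.
Duty = €456,500.94 × 29.5% = €134,667.78.
Total = €37,365.76 + €1,724.32 + €134,667.78 = €173,757.86.

€173,757.86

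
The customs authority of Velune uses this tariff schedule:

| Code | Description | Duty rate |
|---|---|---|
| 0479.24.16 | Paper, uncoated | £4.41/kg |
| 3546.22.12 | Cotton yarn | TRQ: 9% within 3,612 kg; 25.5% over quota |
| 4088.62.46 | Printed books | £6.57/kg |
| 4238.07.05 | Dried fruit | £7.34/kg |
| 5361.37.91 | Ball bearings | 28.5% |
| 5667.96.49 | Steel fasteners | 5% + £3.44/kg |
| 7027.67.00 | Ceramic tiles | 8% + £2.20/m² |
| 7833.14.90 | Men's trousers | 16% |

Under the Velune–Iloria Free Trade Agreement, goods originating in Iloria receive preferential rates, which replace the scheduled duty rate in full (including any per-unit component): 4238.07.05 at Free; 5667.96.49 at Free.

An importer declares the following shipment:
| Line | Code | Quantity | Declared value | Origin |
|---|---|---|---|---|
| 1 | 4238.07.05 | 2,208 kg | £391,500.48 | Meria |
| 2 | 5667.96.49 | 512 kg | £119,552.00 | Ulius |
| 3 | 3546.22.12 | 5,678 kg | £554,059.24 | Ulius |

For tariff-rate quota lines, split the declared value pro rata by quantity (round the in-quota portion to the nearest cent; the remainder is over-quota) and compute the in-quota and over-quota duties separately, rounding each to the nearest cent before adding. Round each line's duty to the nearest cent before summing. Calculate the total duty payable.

£107,074.98

Line 1 (4238.07.05, Meria, 2,208 kg, £391,500.48):
Base rate for 4238.07.05 is £7.34/kg.
4238.07.05 has an FTA preferential rate, but origin Meria is not Iloria; base rate stands.
Duty = 2,208 × £7.34 = £16,206.72.
Line 2 (5667.96.49, Ulius, 512 kg, £119,552.00):
Base rate for 5667.96.49 is 5% + £3.44/kg.
5667.96.49 has an FTA preferential rate, but origin Ulius is not Iloria; base rate stands.
Duty = £119,552.00 × 5% + 512 × £3.44 = £7,738.88.
Line 3 (3546.22.12, Ulius, 5,678 kg, £554,059.24):
Code 3546.22.12 is under a tariff-rate quota (threshold 3,612 kg). In-quota: 3,612 kg at 9%; over-quota: 2,066 kg at 25.5%.
Pro-rata value split: in-quota = £554,059.24 × 3,612/5,678 = £352,458.96; over-quota = £554,059.24 − £352,458.96 = £201,600.28.
In-quota duty = £352,458.96 × 9% = £31,721.31. Over-quota duty = £201,600.28 × 25.5% = £51,408.07.
Line duty = £31,721.31 + £51,408.07 = £83,129.38.
Total = £16,206.72 + £7,738.88 + £83,129.38 = £107,074.98.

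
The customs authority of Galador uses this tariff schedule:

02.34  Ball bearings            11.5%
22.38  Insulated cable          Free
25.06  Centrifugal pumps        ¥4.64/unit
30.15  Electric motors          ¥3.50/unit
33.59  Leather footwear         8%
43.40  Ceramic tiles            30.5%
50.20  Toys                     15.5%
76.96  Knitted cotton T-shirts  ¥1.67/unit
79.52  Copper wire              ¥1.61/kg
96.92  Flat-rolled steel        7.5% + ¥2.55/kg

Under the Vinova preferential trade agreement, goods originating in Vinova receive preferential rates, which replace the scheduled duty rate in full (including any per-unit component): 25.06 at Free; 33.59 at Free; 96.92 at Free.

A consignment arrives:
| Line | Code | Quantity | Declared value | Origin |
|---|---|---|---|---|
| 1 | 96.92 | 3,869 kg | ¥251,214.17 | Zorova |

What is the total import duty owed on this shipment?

¥28,707.01

Line 1 (96.92, Zorova, 3,869 kg, ¥251,214.17):
Base rate for 96.92 is 7.5% + ¥2.55/kg.
96.92 has an FTA preferential rate, but origin Zorova is not Vinova; base rate stands.
Duty = ¥251,214.17 × 7.5% + 3,869 × ¥2.55 = ¥28,707.01.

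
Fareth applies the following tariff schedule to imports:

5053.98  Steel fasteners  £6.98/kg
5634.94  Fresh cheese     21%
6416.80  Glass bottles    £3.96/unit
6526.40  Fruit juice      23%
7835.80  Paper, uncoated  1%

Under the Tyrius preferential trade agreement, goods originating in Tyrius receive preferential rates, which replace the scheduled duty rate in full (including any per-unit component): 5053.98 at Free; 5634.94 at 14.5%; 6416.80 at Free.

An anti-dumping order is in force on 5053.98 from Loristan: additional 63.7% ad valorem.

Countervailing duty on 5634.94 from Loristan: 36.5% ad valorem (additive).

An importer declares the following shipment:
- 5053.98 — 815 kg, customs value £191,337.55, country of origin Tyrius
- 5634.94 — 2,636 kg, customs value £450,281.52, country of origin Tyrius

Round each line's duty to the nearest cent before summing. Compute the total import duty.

£65,290.82

Line 1 (5053.98, Tyrius, 815 kg, £191,337.55):
Base rate for 5053.98 is £6.98/kg.
Origin Tyrius qualifies under the Fareth–Tyrius agreement and 5053.98 is covered: preferential rate Free applies instead.
The additional-duty order on 5053.98 targets Loristan, not Tyrius; it does not apply.
Duty = £191,337.55 × 0% = £0.00.
Line 2 (5634.94, Tyrius, 2,636 kg, £450,281.52):
Base rate for 5634.94 is 21%.
Origin Tyrius qualifies under the Fareth–Tyrius agreement and 5634.94 is covered: preferential rate 14.5% applies instead.
The additional-duty order on 5634.94 targets Loristan, not Tyrius; it does not apply.
Duty = £450,281.52 × 14.5% = £65,290.82.
Total = £0.00 + £65,290.82 = £65,290.82.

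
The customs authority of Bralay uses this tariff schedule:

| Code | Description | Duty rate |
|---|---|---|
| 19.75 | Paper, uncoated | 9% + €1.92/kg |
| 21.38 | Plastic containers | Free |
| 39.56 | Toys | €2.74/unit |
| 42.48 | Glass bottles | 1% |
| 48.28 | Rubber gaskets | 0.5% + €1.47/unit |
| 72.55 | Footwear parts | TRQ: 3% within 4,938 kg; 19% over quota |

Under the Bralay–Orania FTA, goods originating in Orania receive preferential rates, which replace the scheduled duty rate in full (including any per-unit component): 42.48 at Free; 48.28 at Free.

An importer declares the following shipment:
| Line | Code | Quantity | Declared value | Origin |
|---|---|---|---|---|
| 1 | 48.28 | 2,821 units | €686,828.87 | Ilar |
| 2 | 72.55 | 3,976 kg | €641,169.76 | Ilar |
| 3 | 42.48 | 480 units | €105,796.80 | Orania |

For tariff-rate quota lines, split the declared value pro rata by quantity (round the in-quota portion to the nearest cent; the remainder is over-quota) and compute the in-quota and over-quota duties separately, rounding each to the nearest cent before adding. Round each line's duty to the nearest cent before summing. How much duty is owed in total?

€26,816.10

Line 1 (48.28, Ilar, 2,821 units, €686,828.87):
Base rate for 48.28 is 0.5% + €1.47/unit.
48.28 has an FTA preferential rate, but origin Ilar is not Orania; base rate stands.
Duty = €686,828.87 × 0.5% + 2,821 × €1.47 = €7,581.01.
Line 2 (72.55, Ilar, 3,976 kg, €641,169.76):
Code 72.55 is under a tariff-rate quota (threshold 4,938 kg). Quantity 3,976 kg is within the quota, so the in-quota rate 3% applies to the full value.
Duty = €641,169.76 × 3% = €19,235.09.
Line 3 (42.48, Orania, 480 units, €105,796.80):
Base rate for 42.48 is 1%.
Origin Orania qualifies under the Bralay–Orania agreement and 42.48 is covered: preferential rate Free applies instead.
Duty = €105,796.80 × 0% = €0.00.
Total = €7,581.01 + €19,235.09 + €0.00 = €26,816.10.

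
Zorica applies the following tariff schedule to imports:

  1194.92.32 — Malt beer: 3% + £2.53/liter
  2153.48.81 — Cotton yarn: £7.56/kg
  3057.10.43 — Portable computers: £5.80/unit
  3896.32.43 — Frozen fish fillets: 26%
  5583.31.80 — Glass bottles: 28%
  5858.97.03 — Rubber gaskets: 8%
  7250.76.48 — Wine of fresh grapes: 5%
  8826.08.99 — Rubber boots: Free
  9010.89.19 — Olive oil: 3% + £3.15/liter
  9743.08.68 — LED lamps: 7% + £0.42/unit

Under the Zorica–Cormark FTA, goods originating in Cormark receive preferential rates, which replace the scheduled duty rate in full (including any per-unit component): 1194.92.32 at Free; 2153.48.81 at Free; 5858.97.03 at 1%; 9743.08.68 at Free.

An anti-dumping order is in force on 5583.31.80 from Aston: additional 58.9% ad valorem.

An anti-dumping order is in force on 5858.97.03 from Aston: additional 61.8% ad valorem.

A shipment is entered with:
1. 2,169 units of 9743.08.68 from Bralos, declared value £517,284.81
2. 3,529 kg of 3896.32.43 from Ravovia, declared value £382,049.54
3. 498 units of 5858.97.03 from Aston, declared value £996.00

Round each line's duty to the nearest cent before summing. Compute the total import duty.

Line 1 (9743.08.68, Bralos, 2,169 units, £517,284.81):
Base rate for 9743.08.68 is 7% + £0.42/unit.
9743.08.68 has an FTA preferential rate, but origin Bralos is not Cormark; base rate stands.
Duty = £517,284.81 × 7% + 2,169 × £0.42 = £37,120.92.
Line 2 (3896.32.43, Ravovia, 3,529 kg, £382,049.54):
Base rate for 3896.32.43 is 26%.
Duty = £382,049.54 × 26% = £99,332.88.
Line 3 (5858.97.03, Aston, 498 units, £996.00):
Base rate for 5858.97.03 is 8%.
5858.97.03 has an FTA preferential rate, but origin Aston is not Cormark; base rate stands.
Additional duty on 5858.97.03 from Aston: +61.8%. Applied ad valorem rate: 8% + 61.8% = 69.8%.
Duty = £996.00 × 69.8% = £695.21.
Total = £37,120.92 + £99,332.88 + £695.21 = £137,149.01.

£137,149.01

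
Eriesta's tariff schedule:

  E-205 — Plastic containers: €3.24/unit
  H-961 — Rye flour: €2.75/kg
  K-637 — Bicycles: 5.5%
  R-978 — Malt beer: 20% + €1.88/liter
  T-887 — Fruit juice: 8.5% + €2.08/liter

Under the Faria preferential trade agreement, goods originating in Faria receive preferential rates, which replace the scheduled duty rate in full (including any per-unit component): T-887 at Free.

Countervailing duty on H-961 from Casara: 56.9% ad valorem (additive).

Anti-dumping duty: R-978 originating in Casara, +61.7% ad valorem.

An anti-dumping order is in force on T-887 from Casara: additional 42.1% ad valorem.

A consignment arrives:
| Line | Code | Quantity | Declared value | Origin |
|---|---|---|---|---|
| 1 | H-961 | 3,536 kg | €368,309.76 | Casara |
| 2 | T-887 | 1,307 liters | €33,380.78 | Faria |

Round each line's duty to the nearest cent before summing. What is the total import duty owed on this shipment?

€219,292.25

Line 1 (H-961, Casara, 3,536 kg, €368,309.76):
Base rate for H-961 is €2.75/kg.
Additional duty on H-961 from Casara: +56.9% ad valorem. Applied ad valorem rate = 56.9%.
Duty = €368,309.76 × 56.9% + 3,536 × €2.75 = €219,292.25.
Line 2 (T-887, Faria, 1,307 liters, €33,380.78):
Base rate for T-887 is 8.5% + €2.08/liter.
Origin Faria qualifies under the Eriesta–Faria agreement and T-887 is covered: preferential rate Free applies instead.
The additional-duty order on T-887 targets Casara, not Faria; it does not apply.
Duty = €33,380.78 × 0% = €0.00.
Total = €219,292.25 + €0.00 = €219,292.25.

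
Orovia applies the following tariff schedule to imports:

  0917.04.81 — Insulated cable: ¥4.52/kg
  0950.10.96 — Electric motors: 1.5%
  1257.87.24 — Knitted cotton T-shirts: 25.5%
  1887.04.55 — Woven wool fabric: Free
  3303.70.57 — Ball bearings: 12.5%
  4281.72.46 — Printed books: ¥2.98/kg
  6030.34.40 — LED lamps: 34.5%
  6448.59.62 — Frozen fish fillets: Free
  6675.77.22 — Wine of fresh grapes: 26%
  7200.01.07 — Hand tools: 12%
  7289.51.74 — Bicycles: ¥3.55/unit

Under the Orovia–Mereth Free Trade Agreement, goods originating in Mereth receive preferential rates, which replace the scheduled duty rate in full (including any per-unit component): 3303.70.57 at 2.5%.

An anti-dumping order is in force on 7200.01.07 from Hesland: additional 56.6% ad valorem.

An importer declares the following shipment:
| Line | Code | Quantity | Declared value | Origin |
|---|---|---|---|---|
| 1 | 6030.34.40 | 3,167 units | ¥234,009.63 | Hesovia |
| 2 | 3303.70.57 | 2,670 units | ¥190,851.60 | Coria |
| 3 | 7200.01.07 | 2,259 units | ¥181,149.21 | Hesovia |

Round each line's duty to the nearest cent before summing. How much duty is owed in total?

Line 1 (6030.34.40, Hesovia, 3,167 units, ¥234,009.63):
Base rate for 6030.34.40 is 34.5%.
Duty = ¥234,009.63 × 34.5% = ¥80,733.32.
Line 2 (3303.70.57, Coria, 2,670 units, ¥190,851.60):
Base rate for 3303.70.57 is 12.5%.
3303.70.57 has an FTA preferential rate, but origin Coria is not Mereth; base rate stands.
Duty = ¥190,851.60 × 12.5% = ¥23,856.45.
Line 3 (7200.01.07, Hesovia, 2,259 units, ¥181,149.21):
Base rate for 7200.01.07 is 12%.
The additional-duty order on 7200.01.07 targets Hesland, not Hesovia; it does not apply.
Duty = ¥181,149.21 × 12% = ¥21,737.91.
Total = ¥80,733.32 + ¥23,856.45 + ¥21,737.91 = ¥126,327.68.

¥126,327.68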